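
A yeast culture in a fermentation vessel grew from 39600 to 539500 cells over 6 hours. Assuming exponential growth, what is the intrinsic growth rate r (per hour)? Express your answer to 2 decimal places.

From N(t) = N₀·e^(rt): e^(r·6) = 539500/39600 = 13.624.
r·6 = ln(13.624) = 2.6118, so r = 2.6118/6 = 0.4353.

0.44 per hour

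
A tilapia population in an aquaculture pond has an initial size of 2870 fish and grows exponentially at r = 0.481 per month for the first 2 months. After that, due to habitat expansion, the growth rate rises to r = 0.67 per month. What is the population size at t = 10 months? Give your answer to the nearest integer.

1597687 fish

Phase 1: N(2) = 2870·e^(0.481×2) = 2870·e^0.962 = 7510.58.
Phase 2 runs for 10 − 2 = 8 months at r = 0.67.
N(10) = 7510.58·e^(0.67×8) = 7510.58·e^5.36 = 1.597687×10^6.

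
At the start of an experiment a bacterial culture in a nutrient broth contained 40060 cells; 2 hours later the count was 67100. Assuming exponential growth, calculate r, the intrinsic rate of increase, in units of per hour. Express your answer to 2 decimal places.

0.26 per hour

From N(t) = N₀·e^(rt): e^(r·2) = 67100/40060 = 1.675.
r·2 = ln(1.675) = 0.51581, so r = 0.51581/2 = 0.2579.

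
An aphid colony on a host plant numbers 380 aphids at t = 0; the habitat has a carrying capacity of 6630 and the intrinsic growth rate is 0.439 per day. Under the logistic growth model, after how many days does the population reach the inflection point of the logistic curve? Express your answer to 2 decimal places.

6.38 days

Logistic growth is fastest at N = K/2 = 3315.
A = (K − N₀)/N₀ = 16.447. Set K/(1 + A·e^(−rt)) = K/2 → A·e^(−rt) = 1.
e^(−0.439t) = 1/16.447 = 0.0608, so t = ln(16.447)/0.439 = 2.8002/0.439 = 6.3785.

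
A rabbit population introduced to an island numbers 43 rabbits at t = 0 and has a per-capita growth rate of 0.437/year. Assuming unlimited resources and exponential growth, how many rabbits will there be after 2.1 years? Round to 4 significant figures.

N(t) = N₀·e^(rt) = 43 × e^(0.437×2.1) = 43 × e^0.9177.
e^0.9177 ≈ 2.5035, so N ≈ 43 × 2.5035 = 107.652.

107.7 rabbits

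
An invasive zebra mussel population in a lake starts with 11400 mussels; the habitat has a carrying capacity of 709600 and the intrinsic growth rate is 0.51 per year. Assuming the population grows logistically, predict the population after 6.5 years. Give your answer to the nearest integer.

A = (K − N₀)/N₀ = (709600 − 11400)/11400 = 61.246.
N(t) = K/(1 + A·e^(−rt)) = 709600/(1 + 61.246×e^(−0.51×6.5)).
e^(−3.315) = 0.036334; denominator = 1 + 61.246×0.036334 = 3.2253.
N = 709600/3.2253 = 220010.

220010 mussels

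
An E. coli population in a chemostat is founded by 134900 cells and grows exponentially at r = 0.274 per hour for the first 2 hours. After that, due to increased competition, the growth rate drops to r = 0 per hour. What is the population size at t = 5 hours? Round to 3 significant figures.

Phase 1: N(2) = 134900·e^(0.274×2) = 134900·e^0.548 = 233349.
Phase 2 runs for 5 − 2 = 3 hours at r = 0.
N(5) = 233349·e^(0×3) = 233349·e^0 = 233349.

233000 cells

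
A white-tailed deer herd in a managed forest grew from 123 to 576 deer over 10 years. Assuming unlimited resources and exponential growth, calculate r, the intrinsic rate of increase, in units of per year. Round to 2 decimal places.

From N(t) = N₀·e^(rt): e^(r·10) = 576/123 = 4.6829.
r·10 = ln(4.6829) = 1.5439, so r = 1.5439/10 = 0.15439.

0.15 per year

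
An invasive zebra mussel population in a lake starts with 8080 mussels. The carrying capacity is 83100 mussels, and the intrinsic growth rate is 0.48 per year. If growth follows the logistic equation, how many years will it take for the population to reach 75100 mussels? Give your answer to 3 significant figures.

A = (K − N₀)/N₀ = (83100 − 8080)/8080 = 9.2847.
Solve 83100/(1 + 9.2847·e^(−0.48t)) = 75100: 1 + 9.2847·e^(−0.48t) = 1.1065, so e^(−0.48t) = 0.0114732.
−0.48·t = ln(0.0114732) = -4.4677, so t = 4.4677/0.48 = 9.3078.

9.31 years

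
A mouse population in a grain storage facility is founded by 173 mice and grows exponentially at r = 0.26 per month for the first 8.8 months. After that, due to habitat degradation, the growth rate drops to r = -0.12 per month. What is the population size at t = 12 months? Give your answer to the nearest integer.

Phase 1: N(8.8) = 173·e^(0.26×8.8) = 173·e^2.288 = 1704.95.
Phase 2 runs for 12 − 8.8 = 3.2 months at r = -0.12.
N(12) = 1704.95·e^(-0.12×3.2) = 1704.95·e^-0.384 = 1161.3.

1161 mice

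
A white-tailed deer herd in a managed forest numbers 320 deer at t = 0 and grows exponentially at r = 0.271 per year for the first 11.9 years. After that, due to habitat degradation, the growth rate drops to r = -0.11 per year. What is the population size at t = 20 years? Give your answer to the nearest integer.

Phase 1: N(11.9) = 320·e^(0.271×11.9) = 320·e^3.225 = 8048.34.
Phase 2 runs for 20 − 11.9 = 8.1 years at r = -0.11.
N(20) = 8048.34·e^(-0.11×8.1) = 8048.34·e^-0.891 = 3301.79.

3302 deer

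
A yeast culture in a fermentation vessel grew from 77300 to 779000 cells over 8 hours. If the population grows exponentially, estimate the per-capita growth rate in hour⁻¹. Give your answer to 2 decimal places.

From N(t) = N₀·e^(rt): e^(r·8) = 779000/77300 = 10.078.
r·8 = ln(10.078) = 2.3103, so r = 2.3103/8 = 0.28879.

0.29 per hour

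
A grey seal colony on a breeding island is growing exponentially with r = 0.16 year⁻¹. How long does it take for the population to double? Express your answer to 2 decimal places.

4.33 years

Doubling time t_d = ln(2)/r = 0.6931/0.16 = 4.3322.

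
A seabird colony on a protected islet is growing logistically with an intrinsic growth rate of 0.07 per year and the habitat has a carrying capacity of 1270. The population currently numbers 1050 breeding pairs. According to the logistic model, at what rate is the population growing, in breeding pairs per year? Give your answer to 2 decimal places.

12.73 breeding pairs per year

dN/dt = rN(1 − N/K) = 0.07 × 1050 × (1 − 1050/1270).
1 − 1050/1270 = 0.17323; dN/dt = 0.07 × 1050 × 0.17323 = 12.732.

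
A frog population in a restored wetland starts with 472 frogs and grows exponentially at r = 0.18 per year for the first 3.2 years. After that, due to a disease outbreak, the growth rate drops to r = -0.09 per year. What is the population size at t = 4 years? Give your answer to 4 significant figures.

Phase 1: N(3.2) = 472·e^(0.18×3.2) = 472·e^0.576 = 839.645.
Phase 2 runs for 4 − 3.2 = 0.8 years at r = -0.09.
N(4) = 839.645·e^(-0.09×0.8) = 839.645·e^-0.072 = 781.315.

781.3 frogs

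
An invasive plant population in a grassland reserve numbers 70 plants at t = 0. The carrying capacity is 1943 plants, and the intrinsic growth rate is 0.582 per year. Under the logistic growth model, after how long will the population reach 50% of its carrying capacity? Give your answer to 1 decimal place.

5.6 years

A = (K − N₀)/N₀ = (1943 − 70)/70 = 26.757.
Solve 1943/(1 + 26.757·e^(−0.582t)) = 971.5: 1 + 26.757·e^(−0.582t) = 2, so e^(−0.582t) = 0.0373732.
−0.582·t = ln(0.0373732) = -3.2868, so t = 3.2868/0.582 = 5.6474.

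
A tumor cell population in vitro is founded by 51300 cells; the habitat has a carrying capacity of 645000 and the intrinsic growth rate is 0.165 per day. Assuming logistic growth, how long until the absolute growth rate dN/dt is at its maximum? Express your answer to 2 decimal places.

14.84 days

Logistic growth is fastest at N = K/2 = 322500.
A = (K − N₀)/N₀ = 11.573. Set K/(1 + A·e^(−rt)) = K/2 → A·e^(−rt) = 1.
e^(−0.165t) = 1/11.573 = 0.0864073, so t = ln(11.573)/0.165 = 2.4487/0.165 = 14.841.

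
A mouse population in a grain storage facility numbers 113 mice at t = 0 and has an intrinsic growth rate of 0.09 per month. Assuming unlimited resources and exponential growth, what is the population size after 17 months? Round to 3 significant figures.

N(t) = N₀·e^(rt) = 113 × e^(0.09×17) = 113 × e^1.53.
e^1.53 ≈ 4.6182, so N ≈ 113 × 4.6182 = 521.854.

522 mice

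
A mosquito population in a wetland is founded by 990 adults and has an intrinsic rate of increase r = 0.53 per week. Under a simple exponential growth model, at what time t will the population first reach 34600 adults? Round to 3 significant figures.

Set N₀·e^(rt) = 34600: e^(0.53·t) = 34600/990 = 34.949.
0.53·t = ln(34.949) = 3.5539, so t = 3.5539/0.53 = 6.7055.

6.71 weeks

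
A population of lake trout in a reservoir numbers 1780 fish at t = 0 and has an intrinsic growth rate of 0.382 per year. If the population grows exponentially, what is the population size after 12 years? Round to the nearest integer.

N(t) = N₀·e^(rt) = 1780 × e^(0.382×12) = 1780 × e^4.584.
e^4.584 ≈ 97.905, so N ≈ 1780 × 97.905 = 174271.

174271 fish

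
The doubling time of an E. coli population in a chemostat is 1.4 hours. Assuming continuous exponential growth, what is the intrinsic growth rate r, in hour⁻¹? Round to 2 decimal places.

r = ln(2)/t_d = 0.6931/1.4 = 0.49511.

0.50 per hour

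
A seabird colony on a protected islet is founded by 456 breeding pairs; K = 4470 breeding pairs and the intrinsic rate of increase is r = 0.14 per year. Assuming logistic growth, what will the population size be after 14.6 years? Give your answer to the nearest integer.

2089 breeding pairs

A = (K − N₀)/N₀ = (4470 − 456)/456 = 8.8026.
N(t) = K/(1 + A·e^(−rt)) = 4470/(1 + 8.8026×e^(−0.14×14.6)).
e^(−2.044) = 0.12951; denominator = 1 + 8.8026×0.12951 = 2.14.
N = 4470/2.14 = 2088.76.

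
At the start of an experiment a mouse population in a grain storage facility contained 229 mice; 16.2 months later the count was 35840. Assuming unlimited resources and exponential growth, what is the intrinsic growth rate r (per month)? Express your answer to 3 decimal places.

0.312 per month

From N(t) = N₀·e^(rt): e^(r·16.2) = 35840/229 = 156.51.
r·16.2 = ln(156.51) = 5.0531, so r = 5.0531/16.2 = 0.31192.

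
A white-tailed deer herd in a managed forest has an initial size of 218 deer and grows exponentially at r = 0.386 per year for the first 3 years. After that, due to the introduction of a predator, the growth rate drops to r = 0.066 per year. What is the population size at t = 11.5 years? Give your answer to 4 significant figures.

Phase 1: N(3) = 218·e^(0.386×3) = 218·e^1.158 = 694.016.
Phase 2 runs for 11.5 − 3 = 8.5 years at r = 0.066.
N(11.5) = 694.016·e^(0.066×8.5) = 694.016·e^0.561 = 1216.21.

1216 deer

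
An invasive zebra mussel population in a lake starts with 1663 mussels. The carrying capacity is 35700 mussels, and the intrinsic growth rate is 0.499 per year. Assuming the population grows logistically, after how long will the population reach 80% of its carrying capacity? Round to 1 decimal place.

8.8 years

A = (K − N₀)/N₀ = (35700 − 1663)/1663 = 20.467.
Solve 35700/(1 + 20.467·e^(−0.499t)) = 28560: 1 + 20.467·e^(−0.499t) = 1.25, so e^(−0.499t) = 0.0122146.
−0.499·t = ln(0.0122146) = -4.4051, so t = 4.4051/0.499 = 8.8279.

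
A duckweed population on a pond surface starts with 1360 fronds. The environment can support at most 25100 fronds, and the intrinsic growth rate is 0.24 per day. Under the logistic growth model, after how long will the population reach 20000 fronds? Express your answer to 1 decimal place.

17.6 days

A = (K − N₀)/N₀ = (25100 − 1360)/1360 = 17.456.
Solve 25100/(1 + 17.456·e^(−0.24t)) = 20000: 1 + 17.456·e^(−0.24t) = 1.255, so e^(−0.24t) = 0.0146083.
−0.24·t = ln(0.0146083) = -4.2262, so t = 4.2262/0.24 = 17.609.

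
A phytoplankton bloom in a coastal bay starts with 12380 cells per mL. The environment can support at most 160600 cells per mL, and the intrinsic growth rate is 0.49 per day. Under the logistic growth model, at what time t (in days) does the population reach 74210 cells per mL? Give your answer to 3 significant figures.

4.76 days

A = (K − N₀)/N₀ = (160600 − 12380)/12380 = 11.973.
Solve 160600/(1 + 11.973·e^(−0.49t)) = 74210: 1 + 11.973·e^(−0.49t) = 2.1641, so e^(−0.49t) = 0.0972333.
−0.49·t = ln(0.0972333) = -2.3306, so t = 2.3306/0.49 = 4.7564.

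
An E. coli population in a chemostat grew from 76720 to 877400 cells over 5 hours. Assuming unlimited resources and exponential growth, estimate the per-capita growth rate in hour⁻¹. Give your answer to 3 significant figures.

From N(t) = N₀·e^(rt): e^(r·5) = 877400/76720 = 11.436.
r·5 = ln(11.436) = 2.4368, so r = 2.4368/5 = 0.48736.

0.487 per hour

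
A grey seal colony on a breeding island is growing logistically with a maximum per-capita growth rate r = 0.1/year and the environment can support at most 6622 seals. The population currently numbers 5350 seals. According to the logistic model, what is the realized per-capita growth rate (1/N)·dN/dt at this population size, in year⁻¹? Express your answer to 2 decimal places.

0.02 per year

(1/N)·dN/dt = r(1 − N/K) = 0.1 × (1 − 5350/6622).
= 0.1 × 0.19209 = 0.019209.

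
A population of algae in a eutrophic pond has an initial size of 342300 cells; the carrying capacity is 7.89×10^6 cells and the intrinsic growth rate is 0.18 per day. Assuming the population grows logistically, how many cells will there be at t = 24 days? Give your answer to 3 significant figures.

6100000 cells

A = (K − N₀)/N₀ = (7.89×10^6 − 342300)/342300 = 22.05.
N(t) = K/(1 + A·e^(−rt)) = 7.89×10^6/(1 + 22.05×e^(−0.18×24)).
e^(−4.32) = 0.0133; denominator = 1 + 22.05×0.0133 = 1.2933.
N = 7.89×10^6/1.2933 = 6.100853×10^6.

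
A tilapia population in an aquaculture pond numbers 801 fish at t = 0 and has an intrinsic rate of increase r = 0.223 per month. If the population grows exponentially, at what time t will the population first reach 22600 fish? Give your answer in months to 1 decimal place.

Set N₀·e^(rt) = 22600: e^(0.223·t) = 22600/801 = 28.215.
0.223·t = ln(28.215) = 3.3398, so t = 3.3398/0.223 = 14.977.

15.0 months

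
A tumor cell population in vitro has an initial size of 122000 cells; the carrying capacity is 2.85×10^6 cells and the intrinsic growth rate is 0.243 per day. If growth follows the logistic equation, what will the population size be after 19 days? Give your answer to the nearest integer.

2334196 cells

A = (K − N₀)/N₀ = (2.85×10^6 − 122000)/122000 = 22.361.
N(t) = K/(1 + A·e^(−rt)) = 2.85×10^6/(1 + 22.361×e^(−0.243×19)).
e^(−4.617) = 0.0098824; denominator = 1 + 22.361×0.0098824 = 1.221.
N = 2.85×10^6/1.221 = 2.334196×10^6.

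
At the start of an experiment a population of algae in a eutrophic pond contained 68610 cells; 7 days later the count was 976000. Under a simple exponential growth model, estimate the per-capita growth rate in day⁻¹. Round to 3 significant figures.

0.379 per day

From N(t) = N₀·e^(rt): e^(r·7) = 976000/68610 = 14.225.
r·7 = ln(14.225) = 2.655, so r = 2.655/7 = 0.37929.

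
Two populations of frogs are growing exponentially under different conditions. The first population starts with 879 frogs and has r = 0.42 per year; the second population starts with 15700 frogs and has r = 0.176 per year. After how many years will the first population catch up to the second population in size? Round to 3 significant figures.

11.8 years

Set 879·e^(0.42t) = 15700·e^(0.176t).
e^((0.42 − 0.176)t) = 15700/879 → e^(0.244·t) = 17.861.
0.244·t = ln(17.861) = 2.8826, so t = 2.8826/0.244 = 11.814.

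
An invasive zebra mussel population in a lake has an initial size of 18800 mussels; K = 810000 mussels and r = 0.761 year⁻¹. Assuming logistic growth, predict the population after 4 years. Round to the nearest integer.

269542 mussels

A = (K − N₀)/N₀ = (810000 − 18800)/18800 = 42.085.
N(t) = K/(1 + A·e^(−rt)) = 810000/(1 + 42.085×e^(−0.761×4)).
e^(−3.044) = 0.047644; denominator = 1 + 42.085×0.047644 = 3.0051.
N = 810000/3.0051 = 269542.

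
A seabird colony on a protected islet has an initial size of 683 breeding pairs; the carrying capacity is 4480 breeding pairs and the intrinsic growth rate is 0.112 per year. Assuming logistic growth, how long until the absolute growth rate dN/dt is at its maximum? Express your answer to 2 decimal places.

Logistic growth is fastest at N = K/2 = 2240.
A = (K − N₀)/N₀ = 5.5593. Set K/(1 + A·e^(−rt)) = K/2 → A·e^(−rt) = 1.
e^(−0.112t) = 1/5.5593 = 0.179879, so t = ln(5.5593)/0.112 = 1.7155/0.112 = 15.317.

15.32 years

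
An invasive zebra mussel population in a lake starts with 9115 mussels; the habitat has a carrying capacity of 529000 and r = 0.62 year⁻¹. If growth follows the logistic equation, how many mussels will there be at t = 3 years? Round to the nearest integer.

A = (K − N₀)/N₀ = (529000 − 9115)/9115 = 57.036.
N(t) = K/(1 + A·e^(−rt)) = 529000/(1 + 57.036×e^(−0.62×3)).
e^(−1.86) = 0.15567; denominator = 1 + 57.036×0.15567 = 9.879.
N = 529000/9.879 = 53548.1.

53548 mussels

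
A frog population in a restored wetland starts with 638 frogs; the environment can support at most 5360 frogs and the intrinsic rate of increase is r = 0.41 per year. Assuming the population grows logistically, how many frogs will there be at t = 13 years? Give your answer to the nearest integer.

A = (K − N₀)/N₀ = (5360 − 638)/638 = 7.4013.
N(t) = K/(1 + A·e^(−rt)) = 5360/(1 + 7.4013×e^(−0.41×13)).
e^(−5.33) = 0.0048441; denominator = 1 + 7.4013×0.0048441 = 1.0359.
N = 5360/1.0359 = 5174.48.

5174 frogs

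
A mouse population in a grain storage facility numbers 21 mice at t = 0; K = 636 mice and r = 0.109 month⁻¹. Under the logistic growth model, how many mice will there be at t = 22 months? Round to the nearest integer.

174 mice

A = (K − N₀)/N₀ = (636 − 21)/21 = 29.286.
N(t) = K/(1 + A·e^(−rt)) = 636/(1 + 29.286×e^(−0.109×22)).
e^(−2.398) = 0.0909; denominator = 1 + 29.286×0.0909 = 3.6621.
N = 636/3.6621 = 173.673.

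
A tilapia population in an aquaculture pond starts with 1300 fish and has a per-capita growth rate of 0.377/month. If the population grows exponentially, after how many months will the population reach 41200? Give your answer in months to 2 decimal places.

Set N₀·e^(rt) = 41200: e^(0.377·t) = 41200/1300 = 31.692.
0.377·t = ln(31.692) = 3.4561, so t = 3.4561/0.377 = 9.1673.

9.17 months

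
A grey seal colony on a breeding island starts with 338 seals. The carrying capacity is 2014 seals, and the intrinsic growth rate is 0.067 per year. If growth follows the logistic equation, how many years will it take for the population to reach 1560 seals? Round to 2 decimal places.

A = (K − N₀)/N₀ = (2014 − 338)/338 = 4.9586.
Solve 2014/(1 + 4.9586·e^(−0.067t)) = 1560: 1 + 4.9586·e^(−0.067t) = 1.291, so e^(−0.067t) = 0.0586913.
−0.067·t = ln(0.0586913) = -2.8355, so t = 2.8355/0.067 = 42.32.

42.32 years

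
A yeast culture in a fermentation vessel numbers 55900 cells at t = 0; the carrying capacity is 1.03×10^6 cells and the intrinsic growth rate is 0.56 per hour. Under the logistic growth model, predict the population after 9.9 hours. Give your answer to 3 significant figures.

964000 cells

A = (K − N₀)/N₀ = (1.03×10^6 − 55900)/55900 = 17.426.
N(t) = K/(1 + A·e^(−rt)) = 1.03×10^6/(1 + 17.426×e^(−0.56×9.9)).
e^(−5.544) = 0.0039109; denominator = 1 + 17.426×0.0039109 = 1.0681.
N = 1.03×10^6/1.0681 = 964284.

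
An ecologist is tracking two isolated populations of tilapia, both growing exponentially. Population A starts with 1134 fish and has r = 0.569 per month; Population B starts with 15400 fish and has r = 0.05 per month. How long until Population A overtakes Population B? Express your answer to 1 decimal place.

Set 1134·e^(0.569t) = 15400·e^(0.05t).
e^((0.569 − 0.05)t) = 15400/1134 → e^(0.519·t) = 13.58.
0.519·t = ln(13.58) = 2.6086, so t = 2.6086/0.519 = 5.0262.

5.0 months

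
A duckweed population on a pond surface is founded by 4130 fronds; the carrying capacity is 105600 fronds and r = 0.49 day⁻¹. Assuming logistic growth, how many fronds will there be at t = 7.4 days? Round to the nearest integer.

A = (K − N₀)/N₀ = (105600 − 4130)/4130 = 24.569.
N(t) = K/(1 + A·e^(−rt)) = 105600/(1 + 24.569×e^(−0.49×7.4)).
e^(−3.626) = 0.026622; denominator = 1 + 24.569×0.026622 = 1.6541.
N = 105600/1.6541 = 63841.8.

63842 fronds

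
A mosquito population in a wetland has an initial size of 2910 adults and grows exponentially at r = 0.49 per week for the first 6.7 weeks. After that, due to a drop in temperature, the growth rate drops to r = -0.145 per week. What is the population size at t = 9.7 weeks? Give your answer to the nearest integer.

Phase 1: N(6.7) = 2910·e^(0.49×6.7) = 2910·e^3.283 = 77567.9.
Phase 2 runs for 9.7 − 6.7 = 3 weeks at r = -0.145.
N(9.7) = 77567.9·e^(-0.145×3) = 77567.9·e^-0.435 = 50206.9.

50207 adults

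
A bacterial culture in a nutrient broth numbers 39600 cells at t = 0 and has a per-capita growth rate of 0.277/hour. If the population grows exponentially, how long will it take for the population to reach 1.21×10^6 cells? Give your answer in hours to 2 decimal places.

Set N₀·e^(rt) = 1.21×10^6: e^(0.277·t) = 1.21×10^6/39600 = 30.556.
0.277·t = ln(30.556) = 3.4195, so t = 3.4195/0.277 = 12.345.

12.34 hours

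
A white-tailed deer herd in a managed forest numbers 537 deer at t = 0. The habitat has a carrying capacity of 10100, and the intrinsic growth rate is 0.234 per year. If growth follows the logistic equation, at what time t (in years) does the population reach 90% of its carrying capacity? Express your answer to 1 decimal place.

A = (K − N₀)/N₀ = (10100 − 537)/537 = 17.808.
Solve 10100/(1 + 17.808·e^(−0.234t)) = 9090: 1 + 17.808·e^(−0.234t) = 1.1111, so e^(−0.234t) = 0.00623933.
−0.234·t = ln(0.00623933) = -5.0769, so t = 5.0769/0.234 = 21.696.

21.7 years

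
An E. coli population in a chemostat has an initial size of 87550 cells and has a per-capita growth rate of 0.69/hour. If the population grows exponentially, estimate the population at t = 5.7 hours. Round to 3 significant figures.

N(t) = N₀·e^(rt) = 87550 × e^(0.69×5.7) = 87550 × e^3.933.
e^3.933 ≈ 51.06, so N ≈ 87550 × 51.06 = 4.470297×10^6.

4470000 cells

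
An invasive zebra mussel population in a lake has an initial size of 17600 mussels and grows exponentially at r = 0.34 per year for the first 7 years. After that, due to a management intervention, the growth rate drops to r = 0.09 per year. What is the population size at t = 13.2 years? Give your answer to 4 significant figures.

Phase 1: N(7) = 17600·e^(0.34×7) = 17600·e^2.38 = 190166.
Phase 2 runs for 13.2 − 7 = 6.2 years at r = 0.09.
N(13.2) = 190166·e^(0.09×6.2) = 190166·e^0.558 = 332254.

332300 mussels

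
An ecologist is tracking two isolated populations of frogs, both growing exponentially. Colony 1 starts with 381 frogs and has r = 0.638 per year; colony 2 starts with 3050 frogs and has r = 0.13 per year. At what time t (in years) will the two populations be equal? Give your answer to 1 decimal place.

4.1 years

Set 381·e^(0.638t) = 3050·e^(0.13t).
e^((0.638 − 0.13)t) = 3050/381 → e^(0.508·t) = 8.0052.
0.508·t = ln(8.0052) = 2.0801, so t = 2.0801/0.508 = 4.0947.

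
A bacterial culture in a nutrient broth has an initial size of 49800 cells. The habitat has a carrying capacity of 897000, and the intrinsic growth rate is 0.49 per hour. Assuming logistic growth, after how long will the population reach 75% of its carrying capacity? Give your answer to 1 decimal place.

8.0 hours

A = (K − N₀)/N₀ = (897000 − 49800)/49800 = 17.012.
Solve 897000/(1 + 17.012·e^(−0.49t)) = 672750: 1 + 17.012·e^(−0.49t) = 1.3333, so e^(−0.49t) = 0.019594.
−0.49·t = ln(0.019594) = -3.9325, so t = 3.9325/0.49 = 8.0256.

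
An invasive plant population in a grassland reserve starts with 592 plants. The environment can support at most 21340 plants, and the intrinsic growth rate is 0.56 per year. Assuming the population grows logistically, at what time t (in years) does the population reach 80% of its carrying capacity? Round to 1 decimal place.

8.8 years

A = (K − N₀)/N₀ = (21340 − 592)/592 = 35.047.
Solve 21340/(1 + 35.047·e^(−0.56t)) = 17072: 1 + 35.047·e^(−0.56t) = 1.25, so e^(−0.56t) = 0.00713322.
−0.56·t = ln(0.00713322) = -4.943, so t = 4.943/0.56 = 8.8268.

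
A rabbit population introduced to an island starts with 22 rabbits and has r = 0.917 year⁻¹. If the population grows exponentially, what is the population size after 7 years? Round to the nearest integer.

13495 rabbits

N(t) = N₀·e^(rt) = 22 × e^(0.917×7) = 22 × e^6.419.
e^6.419 ≈ 613.39, so N ≈ 22 × 613.39 = 13494.6.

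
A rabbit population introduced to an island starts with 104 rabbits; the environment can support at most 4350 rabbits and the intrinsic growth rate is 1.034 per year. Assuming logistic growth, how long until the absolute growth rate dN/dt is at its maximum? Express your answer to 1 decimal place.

Logistic growth is fastest at N = K/2 = 2175.
A = (K − N₀)/N₀ = 40.827. Set K/(1 + A·e^(−rt)) = K/2 → A·e^(−rt) = 1.
e^(−1.034t) = 1/40.827 = 0.0244936, so t = ln(40.827)/1.034 = 3.7093/1.034 = 3.5874.

3.6 years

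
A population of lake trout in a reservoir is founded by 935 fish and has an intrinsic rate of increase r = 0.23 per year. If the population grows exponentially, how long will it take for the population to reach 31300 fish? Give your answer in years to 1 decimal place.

Set N₀·e^(rt) = 31300: e^(0.23·t) = 31300/935 = 33.476.
0.23·t = ln(33.476) = 3.5108, so t = 3.5108/0.23 = 15.264.

15.3 years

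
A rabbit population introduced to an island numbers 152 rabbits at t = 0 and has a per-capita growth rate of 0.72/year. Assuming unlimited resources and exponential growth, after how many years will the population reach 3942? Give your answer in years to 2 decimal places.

4.52 years

Set N₀·e^(rt) = 3942: e^(0.72·t) = 3942/152 = 25.934.
0.72·t = ln(25.934) = 3.2556, so t = 3.2556/0.72 = 4.5216.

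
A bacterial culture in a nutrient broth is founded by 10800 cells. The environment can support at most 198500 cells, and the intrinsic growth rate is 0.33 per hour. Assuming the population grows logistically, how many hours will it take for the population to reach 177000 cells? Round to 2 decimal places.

15.04 hours

A = (K − N₀)/N₀ = (198500 − 10800)/10800 = 17.38.
Solve 198500/(1 + 17.38·e^(−0.33t)) = 177000: 1 + 17.38·e^(−0.33t) = 1.1215, so e^(−0.33t) = 0.00698916.
−0.33·t = ln(0.00698916) = -4.9634, so t = 4.9634/0.33 = 15.041.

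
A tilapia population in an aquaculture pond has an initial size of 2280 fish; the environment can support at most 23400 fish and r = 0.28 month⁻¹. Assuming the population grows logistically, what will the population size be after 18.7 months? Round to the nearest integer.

22301 fish

A = (K − N₀)/N₀ = (23400 − 2280)/2280 = 9.2632.
N(t) = K/(1 + A·e^(−rt)) = 23400/(1 + 9.2632×e^(−0.28×18.7)).
e^(−5.236) = 0.0053215; denominator = 1 + 9.2632×0.0053215 = 1.0493.
N = 23400/1.0493 = 22300.7.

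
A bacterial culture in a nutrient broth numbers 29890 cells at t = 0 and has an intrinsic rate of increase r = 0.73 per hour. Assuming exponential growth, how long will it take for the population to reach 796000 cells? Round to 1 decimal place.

Set N₀·e^(rt) = 796000: e^(0.73·t) = 796000/29890 = 26.631.
0.73·t = ln(26.631) = 3.2821, so t = 3.2821/0.73 = 4.496.

4.5 hours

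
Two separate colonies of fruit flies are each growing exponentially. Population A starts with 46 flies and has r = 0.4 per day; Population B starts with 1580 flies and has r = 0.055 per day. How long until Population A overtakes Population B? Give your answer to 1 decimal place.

10.3 days

Set 46·e^(0.4t) = 1580·e^(0.055t).
e^((0.4 − 0.055)t) = 1580/46 → e^(0.345·t) = 34.348.
0.345·t = ln(34.348) = 3.5365, so t = 3.5365/0.345 = 10.251.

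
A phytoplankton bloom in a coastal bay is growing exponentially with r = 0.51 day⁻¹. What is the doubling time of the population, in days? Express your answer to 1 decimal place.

1.4 days

Doubling time t_d = ln(2)/r = 0.6931/0.51 = 1.3591.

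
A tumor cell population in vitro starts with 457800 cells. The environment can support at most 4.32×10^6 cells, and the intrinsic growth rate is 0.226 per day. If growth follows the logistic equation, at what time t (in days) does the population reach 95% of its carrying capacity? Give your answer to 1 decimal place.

A = (K − N₀)/N₀ = (4.32×10^6 − 457800)/457800 = 8.4364.
Solve 4.32×10^6/(1 + 8.4364·e^(−0.226t)) = 4.104×10^6: 1 + 8.4364·e^(−0.226t) = 1.0526, so e^(−0.226t) = 0.0062386.
−0.226·t = ln(0.0062386) = -5.077, so t = 5.077/0.226 = 22.465.

22.5 days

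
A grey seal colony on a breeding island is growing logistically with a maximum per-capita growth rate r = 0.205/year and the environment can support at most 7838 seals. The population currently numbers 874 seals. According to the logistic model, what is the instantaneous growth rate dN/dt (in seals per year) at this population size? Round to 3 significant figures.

159 seals per year

dN/dt = rN(1 − N/K) = 0.205 × 874 × (1 − 874/7838).
1 − 874/7838 = 0.88849; dN/dt = 0.205 × 874 × 0.88849 = 159.19.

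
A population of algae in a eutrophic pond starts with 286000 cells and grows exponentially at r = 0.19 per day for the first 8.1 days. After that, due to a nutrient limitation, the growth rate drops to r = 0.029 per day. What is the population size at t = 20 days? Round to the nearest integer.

Phase 1: N(8.1) = 286000·e^(0.19×8.1) = 286000·e^1.539 = 1.332739×10^6.
Phase 2 runs for 20 − 8.1 = 11.9 days at r = 0.029.
N(20) = 1.332739×10^6·e^(0.029×11.9) = 1.332739×10^6·e^0.3451 = 1.882003×10^6.

1882003 cells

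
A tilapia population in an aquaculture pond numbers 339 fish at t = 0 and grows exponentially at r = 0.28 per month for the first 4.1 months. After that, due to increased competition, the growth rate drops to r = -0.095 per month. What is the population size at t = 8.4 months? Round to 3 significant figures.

710 fish

Phase 1: N(4.1) = 339·e^(0.28×4.1) = 339·e^1.148 = 1068.49.
Phase 2 runs for 8.4 − 4.1 = 4.3 months at r = -0.095.
N(8.4) = 1068.49·e^(-0.095×4.3) = 1068.49·e^-0.4085 = 710.167.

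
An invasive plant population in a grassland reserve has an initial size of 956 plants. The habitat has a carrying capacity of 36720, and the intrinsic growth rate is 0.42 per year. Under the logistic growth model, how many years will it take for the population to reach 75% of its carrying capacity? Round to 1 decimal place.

A = (K − N₀)/N₀ = (36720 − 956)/956 = 37.41.
Solve 36720/(1 + 37.41·e^(−0.42t)) = 27540: 1 + 37.41·e^(−0.42t) = 1.3333, so e^(−0.42t) = 0.00891026.
−0.42·t = ln(0.00891026) = -4.7206, so t = 4.7206/0.42 = 11.239.

11.2 years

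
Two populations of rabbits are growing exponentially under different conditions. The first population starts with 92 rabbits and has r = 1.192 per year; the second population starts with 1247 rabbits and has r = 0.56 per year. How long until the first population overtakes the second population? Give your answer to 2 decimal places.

Set 92·e^(1.192t) = 1247·e^(0.56t).
e^((1.192 − 0.56)t) = 1247/92 → e^(0.632·t) = 13.554.
0.632·t = ln(13.554) = 2.6067, so t = 2.6067/0.632 = 4.1245.

4.12 years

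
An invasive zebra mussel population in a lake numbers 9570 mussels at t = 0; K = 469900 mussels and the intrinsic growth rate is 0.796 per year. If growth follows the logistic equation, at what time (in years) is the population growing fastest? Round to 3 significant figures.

Logistic growth is fastest at N = K/2 = 234950.
A = (K − N₀)/N₀ = 48.101. Set K/(1 + A·e^(−rt)) = K/2 → A·e^(−rt) = 1.
e^(−0.796t) = 1/48.101 = 0.0207894, so t = ln(48.101)/0.796 = 3.8733/0.796 = 4.866.

4.87 years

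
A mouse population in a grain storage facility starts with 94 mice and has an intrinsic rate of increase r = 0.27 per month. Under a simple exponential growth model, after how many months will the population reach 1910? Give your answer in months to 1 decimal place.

11.2 months

Set N₀·e^(rt) = 1910: e^(0.27·t) = 1910/94 = 20.319.
0.27·t = ln(20.319) = 3.0116, so t = 3.0116/0.27 = 11.154.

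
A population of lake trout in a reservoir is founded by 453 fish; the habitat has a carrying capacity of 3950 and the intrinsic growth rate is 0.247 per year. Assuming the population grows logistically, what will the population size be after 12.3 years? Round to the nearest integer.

2883 fish

A = (K − N₀)/N₀ = (3950 − 453)/453 = 7.7196.
N(t) = K/(1 + A·e^(−rt)) = 3950/(1 + 7.7196×e^(−0.247×12.3)).
e^(−3.038) = 0.047926; denominator = 1 + 7.7196×0.047926 = 1.37.
N = 3950/1.37 = 2883.27.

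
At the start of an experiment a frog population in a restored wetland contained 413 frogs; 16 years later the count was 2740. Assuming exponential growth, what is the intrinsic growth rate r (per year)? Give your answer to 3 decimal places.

0.118 per year

From N(t) = N₀·e^(rt): e^(r·16) = 2740/413 = 6.6344.
r·16 = ln(6.6344) = 1.8923, so r = 1.8923/16 = 0.11827.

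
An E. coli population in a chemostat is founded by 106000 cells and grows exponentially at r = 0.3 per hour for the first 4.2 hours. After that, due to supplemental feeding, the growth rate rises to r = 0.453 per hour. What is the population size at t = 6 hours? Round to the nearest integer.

844580 cells

Phase 1: N(4.2) = 106000·e^(0.3×4.2) = 106000·e^1.26 = 373695.
Phase 2 runs for 6 − 4.2 = 1.8 hours at r = 0.453.
N(6) = 373695·e^(0.453×1.8) = 373695·e^0.8154 = 844580.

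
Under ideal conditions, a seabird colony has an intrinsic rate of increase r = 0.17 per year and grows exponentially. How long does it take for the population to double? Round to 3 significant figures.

4.08 years

Doubling time t_d = ln(2)/r = 0.6931/0.17 = 4.0773.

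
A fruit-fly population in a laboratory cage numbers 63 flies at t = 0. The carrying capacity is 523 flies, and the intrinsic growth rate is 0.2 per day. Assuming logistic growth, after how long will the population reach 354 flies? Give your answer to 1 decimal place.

13.6 days

A = (K − N₀)/N₀ = (523 − 63)/63 = 7.3016.
Solve 523/(1 + 7.3016·e^(−0.2t)) = 354: 1 + 7.3016·e^(−0.2t) = 1.4774, so e^(−0.2t) = 0.0653832.
−0.2·t = ln(0.0653832) = -2.7275, so t = 2.7275/0.2 = 13.637.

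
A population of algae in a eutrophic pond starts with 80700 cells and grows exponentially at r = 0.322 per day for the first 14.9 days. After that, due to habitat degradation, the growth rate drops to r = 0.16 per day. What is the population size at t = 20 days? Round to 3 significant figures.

22100000 cells

Phase 1: N(14.9) = 80700·e^(0.322×14.9) = 80700·e^4.798 = 9.784341×10^6.
Phase 2 runs for 20 − 14.9 = 5.1 days at r = 0.16.
N(20) = 9.784341×10^6·e^(0.16×5.1) = 9.784341×10^6·e^0.816 = 2.212666×10^7.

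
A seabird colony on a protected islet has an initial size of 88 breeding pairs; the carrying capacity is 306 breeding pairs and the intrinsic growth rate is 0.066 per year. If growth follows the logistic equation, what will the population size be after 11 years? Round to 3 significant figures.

A = (K − N₀)/N₀ = (306 − 88)/88 = 2.4773.
N(t) = K/(1 + A·e^(−rt)) = 306/(1 + 2.4773×e^(−0.066×11)).
e^(−0.726) = 0.48384; denominator = 1 + 2.4773×0.48384 = 2.1986.
N = 306/2.1986 = 139.179.

139 breeding pairs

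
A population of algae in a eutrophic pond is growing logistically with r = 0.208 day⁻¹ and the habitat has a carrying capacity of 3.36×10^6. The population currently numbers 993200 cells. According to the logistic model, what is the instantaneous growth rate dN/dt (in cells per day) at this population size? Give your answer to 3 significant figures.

146000 cells per day

dN/dt = rN(1 − N/K) = 0.208 × 993200 × (1 − 993200/3.36×10^6).
1 − 993200/3.36×10^6 = 0.7044; dN/dt = 0.208 × 993200 × 0.7044 = 1.4552×10^5.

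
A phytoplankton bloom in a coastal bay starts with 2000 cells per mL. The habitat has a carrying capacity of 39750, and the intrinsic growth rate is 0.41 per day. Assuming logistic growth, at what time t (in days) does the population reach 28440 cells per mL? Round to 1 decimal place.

A = (K − N₀)/N₀ = (39750 − 2000)/2000 = 18.875.
Solve 39750/(1 + 18.875·e^(−0.41t)) = 28440: 1 + 18.875·e^(−0.41t) = 1.3977, so e^(−0.41t) = 0.0210691.
−0.41·t = ln(0.0210691) = -3.8599, so t = 3.8599/0.41 = 9.4145.

9.4 days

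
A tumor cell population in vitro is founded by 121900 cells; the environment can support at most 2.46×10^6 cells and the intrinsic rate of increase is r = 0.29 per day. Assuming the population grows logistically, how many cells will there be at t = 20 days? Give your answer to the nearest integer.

A = (K − N₀)/N₀ = (2.46×10^6 − 121900)/121900 = 19.18.
N(t) = K/(1 + A·e^(−rt)) = 2.46×10^6/(1 + 19.18×e^(−0.29×20)).
e^(−5.8) = 0.0030276; denominator = 1 + 19.18×0.0030276 = 1.0581.
N = 2.46×10^6/1.0581 = 2.324988×10^6.

2324988 cells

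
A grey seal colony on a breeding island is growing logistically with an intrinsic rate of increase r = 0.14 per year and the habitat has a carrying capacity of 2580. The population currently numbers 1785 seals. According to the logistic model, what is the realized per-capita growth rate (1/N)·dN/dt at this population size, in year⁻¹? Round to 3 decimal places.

(1/N)·dN/dt = r(1 − N/K) = 0.14 × (1 − 1785/2580).
= 0.14 × 0.30814 = 0.04314.

0.043 per year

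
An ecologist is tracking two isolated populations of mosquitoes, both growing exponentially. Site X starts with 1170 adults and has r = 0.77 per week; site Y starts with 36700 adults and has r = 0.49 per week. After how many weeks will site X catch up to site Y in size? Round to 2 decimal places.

12.31 weeks

Set 1170·e^(0.77t) = 36700·e^(0.49t).
e^((0.77 − 0.49)t) = 36700/1170 → e^(0.28·t) = 31.368.
0.28·t = ln(31.368) = 3.4458, so t = 3.4458/0.28 = 12.306.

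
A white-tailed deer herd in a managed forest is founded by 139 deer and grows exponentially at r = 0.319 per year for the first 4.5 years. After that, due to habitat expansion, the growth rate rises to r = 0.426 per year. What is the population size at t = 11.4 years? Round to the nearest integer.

Phase 1: N(4.5) = 139·e^(0.319×4.5) = 139·e^1.435 = 584.043.
Phase 2 runs for 11.4 − 4.5 = 6.9 years at r = 0.426.
N(11.4) = 584.043·e^(0.426×6.9) = 584.043·e^2.939 = 11041.

11041 deer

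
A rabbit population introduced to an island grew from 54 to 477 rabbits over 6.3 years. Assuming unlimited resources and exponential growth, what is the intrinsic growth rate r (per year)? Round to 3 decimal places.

0.346 per year

From N(t) = N₀·e^(rt): e^(r·6.3) = 477/54 = 8.8333.
r·6.3 = ln(8.8333) = 2.1785, so r = 2.1785/6.3 = 0.3458.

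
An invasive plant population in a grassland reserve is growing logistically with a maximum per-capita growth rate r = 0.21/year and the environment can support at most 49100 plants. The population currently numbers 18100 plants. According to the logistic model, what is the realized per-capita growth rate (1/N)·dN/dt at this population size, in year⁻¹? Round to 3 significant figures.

0.133 per year

(1/N)·dN/dt = r(1 − N/K) = 0.21 × (1 − 18100/49100).
= 0.21 × 0.63136 = 0.13259.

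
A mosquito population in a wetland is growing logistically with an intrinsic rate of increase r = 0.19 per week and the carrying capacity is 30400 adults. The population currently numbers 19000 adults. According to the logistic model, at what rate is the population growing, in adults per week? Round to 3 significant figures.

dN/dt = rN(1 − N/K) = 0.19 × 19000 × (1 − 19000/30400).
1 − 19000/30400 = 0.375; dN/dt = 0.19 × 19000 × 0.375 = 1353.8.

1350 adults per week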